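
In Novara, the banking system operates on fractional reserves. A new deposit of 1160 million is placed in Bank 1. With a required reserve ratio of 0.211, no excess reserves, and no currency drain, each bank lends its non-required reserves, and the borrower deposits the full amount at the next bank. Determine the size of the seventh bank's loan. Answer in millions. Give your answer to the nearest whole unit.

Each bank lends a fraction (1 − rr) = 0.7890 of the deposit it receives, so Bank 7 receives 1160·0.7890^6 and lends 1160·0.7890^7 ≈ 220.7990 million.

221 million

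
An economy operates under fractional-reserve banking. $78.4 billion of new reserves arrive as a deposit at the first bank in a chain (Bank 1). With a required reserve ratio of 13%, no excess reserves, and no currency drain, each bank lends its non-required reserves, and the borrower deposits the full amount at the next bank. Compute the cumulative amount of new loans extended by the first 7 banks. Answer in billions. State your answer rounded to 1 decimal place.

$326.7 billion

Bank i lends (1 − rr)^i of the original deposit: Bank 1 lends 78.4·0.8700 = 68.2080, Bank 2 lends 78.4·0.8700² ≈ 59.3410, and so on.
Summing a geometric series: total = 78.4·[0.8700·(1 − 0.8700^7) / (1 − 0.8700)] ≈ 326.7400 billion.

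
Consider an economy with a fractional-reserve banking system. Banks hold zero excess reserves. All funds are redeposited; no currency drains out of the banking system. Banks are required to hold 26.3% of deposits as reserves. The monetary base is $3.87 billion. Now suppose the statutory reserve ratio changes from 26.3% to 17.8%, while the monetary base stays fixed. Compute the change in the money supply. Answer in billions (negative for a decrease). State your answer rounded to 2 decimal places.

Initially m₁ = 1 / (0.263) ≈ 3.8023, so M₁ = 3.8023 × 3.87 ≈ 14.7149 billion.
After the change m₂ = 1 / (0.178) ≈ 5.6180, so M₂ = 5.6180 × 3.87 ≈ 21.7417 billion.
ΔM = M₂ − M₁ = 21.7417 − 14.7149 = 7.0268 billion.

$7.03 billion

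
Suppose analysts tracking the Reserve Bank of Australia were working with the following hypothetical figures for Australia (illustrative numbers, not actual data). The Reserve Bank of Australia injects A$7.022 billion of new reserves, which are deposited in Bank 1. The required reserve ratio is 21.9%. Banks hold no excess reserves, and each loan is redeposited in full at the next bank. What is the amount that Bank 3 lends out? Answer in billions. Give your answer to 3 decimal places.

A$3.345 billion

Each bank lends a fraction (1 − rr) = 0.7810 of the deposit it receives, so Bank 3 receives 7.022·0.7810^2 and lends 7.022·0.7810^3 ≈ 3.3451 billion.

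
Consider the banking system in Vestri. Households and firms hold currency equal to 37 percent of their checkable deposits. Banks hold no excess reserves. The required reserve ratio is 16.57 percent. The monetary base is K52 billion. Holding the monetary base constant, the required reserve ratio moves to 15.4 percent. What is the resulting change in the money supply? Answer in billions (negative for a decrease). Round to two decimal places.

Initially m₁ = (1 + 0.37) / (0.1657 + 0.37) ≈ 2.55740, so M₁ = 2.55740 × 52 = 132.9848 billion.
After the change m₂ = (1 + 0.37) / (0.154 + 0.37) ≈ 2.61450, so M₂ = 2.61450 × 52 = 135.954 billion.
ΔM = M₂ − M₁ = 135.954 − 132.9848 = 2.9692 billion.

K2.97 billion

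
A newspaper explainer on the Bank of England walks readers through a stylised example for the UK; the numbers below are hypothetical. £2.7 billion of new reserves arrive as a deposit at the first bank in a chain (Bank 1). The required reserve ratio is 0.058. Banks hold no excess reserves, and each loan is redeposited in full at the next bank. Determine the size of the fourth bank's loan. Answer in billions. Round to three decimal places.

Each bank lends a fraction (1 − rr) = 0.9420 of the deposit it receives, so Bank 4 receives 2.7·0.9420^3 and lends 2.7·0.9420^4 ≈ 2.1260 billion.

£2.126 billion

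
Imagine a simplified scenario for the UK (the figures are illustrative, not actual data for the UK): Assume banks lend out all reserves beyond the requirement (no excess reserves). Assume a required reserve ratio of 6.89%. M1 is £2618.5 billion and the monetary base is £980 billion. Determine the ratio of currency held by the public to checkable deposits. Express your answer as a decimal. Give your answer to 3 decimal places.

Using m = M/MB = 2618.5/980 ≈ 2.671939. From m = (1 + c)/(c + rr + e), rearranging gives 1 + c = m·(c + rr + e), so c·(1 − m) = m·(rr + e) − 1.
Hence c = [m·(rr + e) − 1]/(1 − m) = [2.671939 × (0.0689 + 0) − 1] / (1 − 2.671939) ≈ 0.487998.

0.488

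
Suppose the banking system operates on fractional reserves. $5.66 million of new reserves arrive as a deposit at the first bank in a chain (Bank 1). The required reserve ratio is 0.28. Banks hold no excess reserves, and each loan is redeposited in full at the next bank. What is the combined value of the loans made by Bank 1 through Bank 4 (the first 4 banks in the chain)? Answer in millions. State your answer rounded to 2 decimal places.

Bank i lends (1 − rr)^i of the original deposit: Bank 1 lends 5.66·0.7200 = 4.0752, Bank 2 lends 5.66·0.7200² ≈ 2.9341, and so on.
Summing a geometric series: total = 5.66·[0.7200·(1 − 0.7200^4) / (1 − 0.7200)] ≈ 10.6430 million.

$10.64 million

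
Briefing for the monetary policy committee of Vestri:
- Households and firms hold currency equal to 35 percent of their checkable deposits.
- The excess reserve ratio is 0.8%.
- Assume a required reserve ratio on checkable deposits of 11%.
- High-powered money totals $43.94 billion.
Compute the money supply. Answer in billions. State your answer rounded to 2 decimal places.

$126.75 billion

The money multiplier is m = (1 + c) / (rr + e + c) = (1 + 0.35) / (0.11 + 0.008 + 0.35) ≈ 2.88462.
So M = m × MB = 2.88462 × 43.94 ≈ 126.7502 billion.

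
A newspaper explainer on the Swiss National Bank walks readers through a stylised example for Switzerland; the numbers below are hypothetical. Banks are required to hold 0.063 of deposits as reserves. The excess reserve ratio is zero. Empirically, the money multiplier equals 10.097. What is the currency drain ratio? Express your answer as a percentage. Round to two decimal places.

4.00%

Using m = 10.097. From m = (1 + c)/(c + rr + e), rearranging gives 1 + c = m·(c + rr + e), so c·(1 − m) = m·(rr + e) − 1.
Hence c = [m·(rr + e) − 1]/(1 − m) = [10.097 × (0.063 + 0) − 1] / (1 − 10.097) ≈ 0.040001.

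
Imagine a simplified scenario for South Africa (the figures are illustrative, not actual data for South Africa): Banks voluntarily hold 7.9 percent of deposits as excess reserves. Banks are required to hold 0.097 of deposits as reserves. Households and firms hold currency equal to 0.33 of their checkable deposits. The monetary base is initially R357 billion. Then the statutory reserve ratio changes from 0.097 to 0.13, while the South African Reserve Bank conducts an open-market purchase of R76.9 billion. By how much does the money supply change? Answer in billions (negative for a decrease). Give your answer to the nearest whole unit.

R132 billion

Before: m₁ = (1 + 0.33) / (0.097 + 0.079 + 0.33) ≈ 2.6285, MB₁ = 357, so M₁ = 2.6285 × 357 = 938.3745 billion.
After: m₂ = (1 + 0.33) / (0.13 + 0.079 + 0.33) ≈ 2.4675, MB₂ = 357 + 76.9 = 433.9, so M₂ = 2.4675 × 433.9 ≈ 1070.6482 billion.
ΔM = M₂ − M₁ = 1070.6482 − 938.3745 = 132.2737 billion.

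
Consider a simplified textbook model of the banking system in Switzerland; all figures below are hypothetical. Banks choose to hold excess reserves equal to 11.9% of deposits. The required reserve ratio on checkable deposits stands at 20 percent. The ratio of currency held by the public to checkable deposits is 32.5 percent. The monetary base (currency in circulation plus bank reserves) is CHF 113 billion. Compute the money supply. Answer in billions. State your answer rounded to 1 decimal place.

The money multiplier is m = (1 + c) / (rr + e + c) = (1 + 0.325) / (0.2 + 0.119 + 0.325) ≈ 2.05745.
So M = m × MB = 2.05745 × 113 ≈ 232.4918 billion.

CHF 232.5 billion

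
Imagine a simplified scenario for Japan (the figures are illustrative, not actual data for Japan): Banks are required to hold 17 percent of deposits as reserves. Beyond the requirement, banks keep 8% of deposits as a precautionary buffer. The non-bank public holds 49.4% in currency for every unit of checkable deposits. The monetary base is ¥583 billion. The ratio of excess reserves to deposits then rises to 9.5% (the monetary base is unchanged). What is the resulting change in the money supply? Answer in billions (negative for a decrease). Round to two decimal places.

Initially m₁ = (1 + 0.494) / (0.17 + 0.08 + 0.494) ≈ 2.008065, so M₁ = 2.008065 × 583 ≈ 1170.7019 billion.
After the change m₂ = (1 + 0.494) / (0.17 + 0.095 + 0.494) ≈ 1.968379, so M₂ = 1.968379 × 583 ≈ 1147.565 billion.
ΔM = M₂ − M₁ = 1147.565 − 1170.7019 = -23.1369 billion.

-23.14 billion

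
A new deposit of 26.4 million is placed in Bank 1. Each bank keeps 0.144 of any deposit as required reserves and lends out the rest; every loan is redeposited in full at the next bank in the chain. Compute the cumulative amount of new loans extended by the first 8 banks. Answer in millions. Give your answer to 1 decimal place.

Bank i lends (1 − rr)^i of the original deposit: Bank 1 lends 26.4·0.8560 = 22.5984, Bank 2 lends 26.4·0.8560² ≈ 19.3442, and so on.
Summing a geometric series: total = 26.4·[0.8560·(1 − 0.8560^8) / (1 − 0.8560)] ≈ 111.6951 million.

111.7 million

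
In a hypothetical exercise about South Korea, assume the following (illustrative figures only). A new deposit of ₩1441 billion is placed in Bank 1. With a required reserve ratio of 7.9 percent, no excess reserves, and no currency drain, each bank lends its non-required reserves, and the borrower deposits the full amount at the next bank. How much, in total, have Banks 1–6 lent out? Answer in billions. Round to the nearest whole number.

Bank i lends (1 − rr)^i of the original deposit: Bank 1 lends 1441·0.9210 = 1327.1610, Bank 2 lends 1441·0.9210² ≈ 1222.3153, and so on.
Summing a geometric series: total = 1441·[0.9210·(1 − 0.9210^6) / (1 − 0.9210)] ≈ 6546.4274 billion.

₩6546 billion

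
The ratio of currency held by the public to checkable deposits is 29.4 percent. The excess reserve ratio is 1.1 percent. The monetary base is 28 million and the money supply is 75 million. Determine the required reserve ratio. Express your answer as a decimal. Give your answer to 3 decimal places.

Using m = M/MB = 75/28 ≈ 2.678571. Since m = (1 + c)/(c + rr + e), the denominator satisfies c + rr + e = (1 + c)/m = (1 + 0.294) / 2.678571 ≈ 0.483093.
With c = 0.294 and e = 0.011, the required reserve ratio is 0.483093 − 0.294 − 0.011 = 0.178093.

0.178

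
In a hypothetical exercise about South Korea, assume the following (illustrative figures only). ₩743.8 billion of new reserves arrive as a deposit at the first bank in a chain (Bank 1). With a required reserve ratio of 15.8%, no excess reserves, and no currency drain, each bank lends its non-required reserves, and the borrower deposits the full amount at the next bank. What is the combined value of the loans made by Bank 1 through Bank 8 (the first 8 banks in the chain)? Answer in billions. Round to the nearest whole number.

₩2962 billion

Bank i lends (1 − rr)^i of the original deposit: Bank 1 lends 743.8·0.8420 = 626.2796, Bank 2 lends 743.8·0.8420² ≈ 527.3274, and so on.
Summing a geometric series: total = 743.8·[0.8420·(1 − 0.8420^8) / (1 − 0.8420)] ≈ 2962.3942 billion.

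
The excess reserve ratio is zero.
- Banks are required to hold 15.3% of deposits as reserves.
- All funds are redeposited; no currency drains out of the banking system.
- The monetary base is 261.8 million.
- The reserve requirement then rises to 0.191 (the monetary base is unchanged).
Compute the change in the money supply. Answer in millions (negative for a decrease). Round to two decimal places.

Initially m₁ = 1 / (0.153) ≈ 6.535948, so M₁ = 6.535948 × 261.8 ≈ 1711.1112 million.
After the change m₂ = 1 / (0.191) ≈ 5.235602, so M₂ = 5.235602 × 261.8 ≈ 1370.6806 million.
ΔM = M₂ − M₁ = 1370.6806 − 1711.1112 = -340.4306 million.

-340.43 million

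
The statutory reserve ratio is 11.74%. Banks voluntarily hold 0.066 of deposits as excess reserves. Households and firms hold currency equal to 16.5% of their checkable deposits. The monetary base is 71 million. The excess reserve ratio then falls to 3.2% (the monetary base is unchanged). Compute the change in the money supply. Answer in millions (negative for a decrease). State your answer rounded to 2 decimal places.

25.67 million

Initially m₁ = (1 + 0.165) / (0.1174 + 0.066 + 0.165) ≈ 3.34386, so M₁ = 3.34386 × 71 ≈ 237.4141 million.
After the change m₂ = (1 + 0.165) / (0.1174 + 0.032 + 0.165) ≈ 3.70547, so M₂ = 3.70547 × 71 ≈ 263.0884 million.
ΔM = M₂ − M₁ = 263.0884 − 237.4141 = 25.6743 million.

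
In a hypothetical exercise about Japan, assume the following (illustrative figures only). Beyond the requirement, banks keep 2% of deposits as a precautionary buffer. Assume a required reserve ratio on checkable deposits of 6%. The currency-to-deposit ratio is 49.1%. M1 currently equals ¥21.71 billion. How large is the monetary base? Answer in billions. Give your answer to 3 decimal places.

The money multiplier is m = (1 + c) / (rr + e + c) = (1 + 0.491) / (0.06 + 0.02 + 0.491) ≈ 2.611208.
MB = M / m = 21.71 / 2.611208 ≈ 8.3142 billion.

¥8.314 billion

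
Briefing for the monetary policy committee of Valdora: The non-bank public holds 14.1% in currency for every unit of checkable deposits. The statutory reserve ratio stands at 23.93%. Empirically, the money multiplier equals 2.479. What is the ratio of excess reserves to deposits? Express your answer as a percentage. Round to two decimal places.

Using m = 2.479. Since m = (1 + c)/(c + rr + e), the denominator satisfies c + rr + e = (1 + c)/m = (1 + 0.141) / 2.479 ≈ 0.460266.
With c = 0.141 and rr = 0.2393, the ratio of excess reserves to deposits is 0.460266 − 0.141 − 0.2393 = 0.079966.

8.00%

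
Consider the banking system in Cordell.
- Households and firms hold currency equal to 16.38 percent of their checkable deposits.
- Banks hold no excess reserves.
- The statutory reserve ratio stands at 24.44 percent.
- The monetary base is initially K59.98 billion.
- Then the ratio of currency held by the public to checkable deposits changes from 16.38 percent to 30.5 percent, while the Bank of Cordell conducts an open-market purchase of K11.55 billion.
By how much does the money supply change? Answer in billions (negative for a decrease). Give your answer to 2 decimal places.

-1.10 billion

Before: m₁ = (1 + 0.1638) / (0.2444 + 0.1638) ≈ 2.85105, MB₁ = 59.98, so M₁ = 2.85105 × 59.98 ≈ 171.006 billion.
After: m₂ = (1 + 0.305) / (0.2444 + 0.305) ≈ 2.37532, MB₂ = 59.98 + 11.55 = 71.53, so M₂ = 2.37532 × 71.53 ≈ 169.9066 billion.
ΔM = M₂ − M₁ = 169.9066 − 171.006 = -1.0994 billion.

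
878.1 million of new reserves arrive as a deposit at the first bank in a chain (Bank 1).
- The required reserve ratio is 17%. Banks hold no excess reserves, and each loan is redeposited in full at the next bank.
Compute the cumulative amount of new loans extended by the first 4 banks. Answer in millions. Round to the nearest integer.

Bank i lends (1 − rr)^i of the original deposit: Bank 1 lends 878.1·0.8300 = 728.8230, Bank 2 lends 878.1·0.8300² ≈ 604.9231, and so on.
Summing a geometric series: total = 878.1·[0.8300·(1 − 0.8300^4) / (1 − 0.8300)] ≈ 2252.5638 million.

2253 million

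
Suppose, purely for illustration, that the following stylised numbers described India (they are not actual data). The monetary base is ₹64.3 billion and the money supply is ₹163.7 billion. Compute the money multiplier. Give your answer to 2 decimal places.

2.55

The money multiplier is m = M / MB = 163.7 / 64.3 ≈ 2.54588.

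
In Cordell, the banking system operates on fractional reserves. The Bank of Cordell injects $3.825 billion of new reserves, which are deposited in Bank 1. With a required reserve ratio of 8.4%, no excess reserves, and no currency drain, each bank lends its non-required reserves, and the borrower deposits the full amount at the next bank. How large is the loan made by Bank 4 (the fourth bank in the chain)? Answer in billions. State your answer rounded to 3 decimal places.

Each bank lends a fraction (1 − rr) = 0.9160 of the deposit it receives, so Bank 4 receives 3.825·0.9160^3 and lends 3.825·0.9160^4 ≈ 2.6929 billion.

$2.693 billion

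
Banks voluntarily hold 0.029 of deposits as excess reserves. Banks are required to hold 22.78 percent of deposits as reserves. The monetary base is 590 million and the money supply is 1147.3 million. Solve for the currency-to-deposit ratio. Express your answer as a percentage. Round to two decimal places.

Using m = M/MB = 1147.3/590 ≈ 1.944576. From m = (1 + c)/(c + rr + e), rearranging gives 1 + c = m·(c + rr + e), so c·(1 − m) = m·(rr + e) − 1.
Hence c = [m·(rr + e) − 1]/(1 − m) = [1.944576 × (0.2278 + 0.029) − 1] / (1 − 1.944576) ≈ 0.530008.

53.00%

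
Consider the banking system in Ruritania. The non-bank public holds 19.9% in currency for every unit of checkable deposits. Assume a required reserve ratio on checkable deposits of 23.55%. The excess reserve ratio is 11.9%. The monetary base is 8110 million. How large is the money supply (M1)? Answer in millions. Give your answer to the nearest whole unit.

17568 million

The money multiplier is m = (1 + c) / (rr + e + c) = (1 + 0.199) / (0.2355 + 0.119 + 0.199) ≈ 2.16621.
So M = m × MB = 2.16621 × 8110 = 17567.9631 million.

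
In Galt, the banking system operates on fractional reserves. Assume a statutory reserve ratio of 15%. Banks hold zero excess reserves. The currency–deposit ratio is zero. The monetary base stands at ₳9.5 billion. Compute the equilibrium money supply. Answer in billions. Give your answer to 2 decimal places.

With no currency drain or excess reserves, the money multiplier is m = 1/rr = 1/0.15 ≈ 6.6667.
Money supply M = m × MB = 6.6667 × 9.5 ≈ 63.3336 billion.

₳63.33 billion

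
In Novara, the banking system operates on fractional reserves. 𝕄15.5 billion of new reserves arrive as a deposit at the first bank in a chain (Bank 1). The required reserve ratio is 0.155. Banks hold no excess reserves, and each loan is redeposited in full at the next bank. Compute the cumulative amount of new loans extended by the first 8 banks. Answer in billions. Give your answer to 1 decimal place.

𝕄62.5 billion

Bank i lends (1 − rr)^i of the original deposit: Bank 1 lends 15.5·0.8450 = 13.0975, Bank 2 lends 15.5·0.8450² ≈ 11.0674, and so on.
Summing a geometric series: total = 15.5·[0.8450·(1 − 0.8450^8) / (1 − 0.8450)] ≈ 62.5361 billion.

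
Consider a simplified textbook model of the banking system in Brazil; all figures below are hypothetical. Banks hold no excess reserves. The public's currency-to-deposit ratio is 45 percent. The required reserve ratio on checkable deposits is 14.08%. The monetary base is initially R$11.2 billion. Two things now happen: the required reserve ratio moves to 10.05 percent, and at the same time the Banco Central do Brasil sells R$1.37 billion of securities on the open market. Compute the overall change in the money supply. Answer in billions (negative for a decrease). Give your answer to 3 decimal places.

Before: m₁ = (1 + 0.45) / (0.1408 + 0.45) ≈ 2.454299, MB₁ = 11.2, so M₁ = 2.454299 × 11.2 ≈ 27.4881 billion.
After: m₂ = (1 + 0.45) / (0.1005 + 0.45) ≈ 2.633969, MB₂ = 11.2 − 1.37 = 9.83, so M₂ = 2.633969 × 9.83 ≈ 25.8919 billion.
ΔM = M₂ − M₁ = 25.8919 − 27.4881 = -1.5962 billion.

-1.596 billion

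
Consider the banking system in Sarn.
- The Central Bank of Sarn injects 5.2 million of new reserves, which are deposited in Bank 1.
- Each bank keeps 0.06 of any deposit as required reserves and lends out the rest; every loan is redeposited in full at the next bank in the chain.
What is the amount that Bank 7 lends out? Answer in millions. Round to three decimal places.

3.372 million

Each bank lends a fraction (1 − rr) = 0.9400 of the deposit it receives, so Bank 7 receives 5.2·0.9400^6 and lends 5.2·0.9400^7 ≈ 3.3721 million.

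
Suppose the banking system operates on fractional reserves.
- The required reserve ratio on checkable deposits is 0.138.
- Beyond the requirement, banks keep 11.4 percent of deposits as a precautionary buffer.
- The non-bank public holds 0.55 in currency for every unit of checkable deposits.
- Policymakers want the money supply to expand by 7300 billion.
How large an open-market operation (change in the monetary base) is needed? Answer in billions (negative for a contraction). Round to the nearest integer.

The money multiplier is m = (1 + c) / (rr + e + c) = (1 + 0.55) / (0.138 + 0.114 + 0.55) ≈ 1.93267.
ΔMB = ΔM / m = (+7300) / 1.93267 ≈ 3777.158 billion.

3777 billion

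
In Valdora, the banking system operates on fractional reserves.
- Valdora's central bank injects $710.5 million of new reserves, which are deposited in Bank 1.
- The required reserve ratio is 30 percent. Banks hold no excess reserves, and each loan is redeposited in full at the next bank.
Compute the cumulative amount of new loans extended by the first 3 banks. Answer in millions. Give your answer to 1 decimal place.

Bank i lends (1 − rr)^i of the original deposit: Bank 1 lends 710.5·0.7000 = 497.3500, Bank 2 lends 710.5·0.7000² = 348.1450, and so on.
Summing a geometric series: total = 710.5·[0.7000·(1 − 0.7000^3) / (1 − 0.7000)] = 1089.1965 million.

$1089.2 million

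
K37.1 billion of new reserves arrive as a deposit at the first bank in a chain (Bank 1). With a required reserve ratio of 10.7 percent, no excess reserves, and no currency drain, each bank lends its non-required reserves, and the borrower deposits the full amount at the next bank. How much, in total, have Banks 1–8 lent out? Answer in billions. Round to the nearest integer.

Bank i lends (1 − rr)^i of the original deposit: Bank 1 lends 37.1·0.8930 = 33.1303, Bank 2 lends 37.1·0.8930² ≈ 29.5854, and so on.
Summing a geometric series: total = 37.1·[0.8930·(1 − 0.8930^8) / (1 − 0.8930)] ≈ 184.4149 billion.

K184 billion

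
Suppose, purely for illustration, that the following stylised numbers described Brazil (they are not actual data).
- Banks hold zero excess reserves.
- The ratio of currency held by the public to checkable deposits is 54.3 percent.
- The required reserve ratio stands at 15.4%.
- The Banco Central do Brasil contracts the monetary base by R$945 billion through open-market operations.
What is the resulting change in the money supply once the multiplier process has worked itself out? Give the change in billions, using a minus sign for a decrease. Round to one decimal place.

-2092.0 billion

The money multiplier is m = (1 + c) / (rr + c) = (1 + 0.543) / (0.154 + 0.543) ≈ 2.21377.
The sale removes 945 billion of base, so ΔM = m × ΔMB = 2.21377 × (−945) ≈ -2092.0126 billion.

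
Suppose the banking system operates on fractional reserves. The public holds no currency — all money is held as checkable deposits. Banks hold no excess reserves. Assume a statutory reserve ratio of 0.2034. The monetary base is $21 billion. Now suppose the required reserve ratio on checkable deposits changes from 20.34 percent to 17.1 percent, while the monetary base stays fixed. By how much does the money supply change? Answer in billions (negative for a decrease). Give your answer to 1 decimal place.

$19.6 billion

Initially m₁ = 1 / (0.2034) ≈ 4.9164, so M₁ = 4.9164 × 21 = 103.2444 billion.
After the change m₂ = 1 / (0.171) ≈ 5.8480, so M₂ = 5.8480 × 21 = 122.808 billion.
ΔM = M₂ − M₁ = 122.808 − 103.2444 = 19.5636 billion.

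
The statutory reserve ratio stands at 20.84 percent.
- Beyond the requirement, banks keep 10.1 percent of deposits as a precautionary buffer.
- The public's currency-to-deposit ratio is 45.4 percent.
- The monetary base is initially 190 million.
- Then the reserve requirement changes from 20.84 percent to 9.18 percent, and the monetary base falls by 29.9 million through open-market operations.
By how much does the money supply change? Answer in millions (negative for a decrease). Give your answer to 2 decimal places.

Before: m₁ = (1 + 0.454) / (0.2084 + 0.101 + 0.454) ≈ 1.904637, MB₁ = 190, so M₁ = 1.904637 × 190 ≈ 361.881 million.
After: m₂ = (1 + 0.454) / (0.0918 + 0.101 + 0.454) ≈ 2.247990, MB₂ = 190 − 29.9 = 160.1, so M₂ = 2.247990 × 160.1 ≈ 359.9032 million.
ΔM = M₂ − M₁ = 359.9032 − 361.881 = -1.9778 million.

-1.98 million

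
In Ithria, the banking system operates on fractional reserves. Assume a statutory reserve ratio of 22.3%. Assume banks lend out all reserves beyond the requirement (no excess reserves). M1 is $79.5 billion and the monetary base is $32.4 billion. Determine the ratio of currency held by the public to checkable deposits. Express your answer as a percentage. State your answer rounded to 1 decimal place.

31.1%

Using m = M/MB = 79.5/32.4 ≈ 2.453704. From m = (1 + c)/(c + rr + e), rearranging gives 1 + c = m·(c + rr + e), so c·(1 − m) = m·(rr + e) − 1.
Hence c = [m·(rr + e) − 1]/(1 − m) = [2.453704 × (0.223 + 0) − 1] / (1 − 2.453704) ≈ 0.311497.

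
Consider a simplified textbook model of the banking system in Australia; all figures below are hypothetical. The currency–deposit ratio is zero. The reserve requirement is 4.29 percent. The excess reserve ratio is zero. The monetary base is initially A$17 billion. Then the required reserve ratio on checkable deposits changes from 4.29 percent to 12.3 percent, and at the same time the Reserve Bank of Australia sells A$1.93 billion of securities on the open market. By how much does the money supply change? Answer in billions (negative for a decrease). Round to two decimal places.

Before: m₁ = 1 / (0.0429) ≈ 23.31002, MB₁ = 17, so M₁ = 23.31002 × 17 ≈ 396.2703 billion.
After: m₂ = 1 / (0.123) ≈ 8.13008, MB₂ = 17 − 1.93 = 15.07, so M₂ = 8.13008 × 15.07 ≈ 122.5203 billion.
ΔM = M₂ − M₁ = 122.5203 − 396.2703 = -273.75 billion.

-273.75 billion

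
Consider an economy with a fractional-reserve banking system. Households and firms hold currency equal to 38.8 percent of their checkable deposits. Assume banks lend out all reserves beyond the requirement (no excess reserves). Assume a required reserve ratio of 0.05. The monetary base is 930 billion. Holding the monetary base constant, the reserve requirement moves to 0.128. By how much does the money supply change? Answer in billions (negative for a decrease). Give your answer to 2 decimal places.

Initially m₁ = (1 + 0.388) / (0.05 + 0.388) ≈ 3.168950, so M₁ = 3.168950 × 930 = 2947.1235 billion.
After the change m₂ = (1 + 0.388) / (0.128 + 0.388) ≈ 2.689922, so M₂ = 2.689922 × 930 ≈ 2501.6275 billion.
ΔM = M₂ − M₁ = 2501.6275 − 2947.1235 = -445.496 billion.

-445.50 billion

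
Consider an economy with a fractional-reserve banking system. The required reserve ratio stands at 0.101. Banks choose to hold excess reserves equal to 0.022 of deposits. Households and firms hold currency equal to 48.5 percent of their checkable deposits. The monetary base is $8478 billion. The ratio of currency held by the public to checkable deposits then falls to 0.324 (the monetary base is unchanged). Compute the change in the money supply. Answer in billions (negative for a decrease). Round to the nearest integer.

$4405 billion

Initially m₁ = (1 + 0.485) / (0.101 + 0.022 + 0.485) ≈ 2.44243, so M₁ = 2.44243 × 8478 ≈ 20706.9215 billion.
After the change m₂ = (1 + 0.324) / (0.101 + 0.022 + 0.324) ≈ 2.96197, so M₂ = 2.96197 × 8478 ≈ 25111.5817 billion.
ΔM = M₂ − M₁ = 25111.5817 − 20706.9215 = 4404.6602 billion.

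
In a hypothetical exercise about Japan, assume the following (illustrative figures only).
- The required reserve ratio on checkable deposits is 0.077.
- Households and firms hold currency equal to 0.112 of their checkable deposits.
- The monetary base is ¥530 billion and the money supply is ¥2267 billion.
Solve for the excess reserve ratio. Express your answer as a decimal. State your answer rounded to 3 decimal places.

0.071

Using m = M/MB = 2267/530 ≈ 4.277358. Since m = (1 + c)/(c + rr + e), the denominator satisfies c + rr + e = (1 + c)/m = (1 + 0.112) / 4.277358 ≈ 0.259974.
With c = 0.112 and rr = 0.077, the excess reserve ratio is 0.259974 − 0.112 − 0.077 = 0.070974.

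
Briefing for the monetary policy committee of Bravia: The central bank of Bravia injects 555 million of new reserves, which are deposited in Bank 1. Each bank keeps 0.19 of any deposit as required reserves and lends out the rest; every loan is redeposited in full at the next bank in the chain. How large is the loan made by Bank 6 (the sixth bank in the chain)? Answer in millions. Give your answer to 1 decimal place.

Each bank lends a fraction (1 − rr) = 0.8100 of the deposit it receives, so Bank 6 receives 555·0.8100^5 and lends 555·0.8100^6 ≈ 156.7484 million.

156.7 million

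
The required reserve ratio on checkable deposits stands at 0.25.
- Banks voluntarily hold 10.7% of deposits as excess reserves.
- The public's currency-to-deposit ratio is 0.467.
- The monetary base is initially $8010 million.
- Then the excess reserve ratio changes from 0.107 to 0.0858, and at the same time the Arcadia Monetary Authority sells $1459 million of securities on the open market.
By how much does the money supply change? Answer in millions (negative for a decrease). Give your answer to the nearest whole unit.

-2290 million

Before: m₁ = (1 + 0.467) / (0.25 + 0.107 + 0.467) ≈ 1.78034, MB₁ = 8010, so M₁ = 1.78034 × 8010 = 14260.5234 million.
After: m₂ = (1 + 0.467) / (0.25 + 0.0858 + 0.467) ≈ 1.82735, MB₂ = 8010 − 1459 = 6551, so M₂ = 1.82735 × 6551 ≈ 11970.9698 million.
ΔM = M₂ − M₁ = 11970.9698 − 14260.5234 = -2289.5536 million.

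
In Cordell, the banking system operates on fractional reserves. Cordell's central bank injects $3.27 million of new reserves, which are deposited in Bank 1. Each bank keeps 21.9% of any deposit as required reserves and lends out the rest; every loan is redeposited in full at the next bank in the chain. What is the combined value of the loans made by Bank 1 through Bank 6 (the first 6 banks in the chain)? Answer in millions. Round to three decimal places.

$9.015 million

Bank i lends (1 − rr)^i of the original deposit: Bank 1 lends 3.27·0.7810 ≈ 2.5539, Bank 2 lends 3.27·0.7810² ≈ 1.9946, and so on.
Summing a geometric series: total = 3.27·[0.7810·(1 − 0.7810^6) / (1 − 0.7810)] ≈ 9.0151 million.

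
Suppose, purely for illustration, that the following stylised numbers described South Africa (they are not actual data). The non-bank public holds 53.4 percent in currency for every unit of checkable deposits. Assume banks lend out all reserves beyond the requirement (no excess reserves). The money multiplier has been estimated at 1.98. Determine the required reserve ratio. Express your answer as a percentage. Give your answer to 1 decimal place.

Using m = 1.98. Since m = (1 + c)/(c + rr + e), the denominator satisfies c + rr + e = (1 + c)/m = (1 + 0.534) / 1.98 ≈ 0.774747.
With c = 0.534 and e = 0, the required reserve ratio is 0.774747 − 0.534 − 0 = 0.240747.

24.1%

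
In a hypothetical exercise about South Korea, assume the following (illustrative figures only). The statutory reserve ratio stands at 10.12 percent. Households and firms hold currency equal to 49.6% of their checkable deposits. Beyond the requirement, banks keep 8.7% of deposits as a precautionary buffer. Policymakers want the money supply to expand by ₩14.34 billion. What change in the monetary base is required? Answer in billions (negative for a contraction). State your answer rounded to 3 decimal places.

₩6.558 billion

The money multiplier is m = (1 + c) / (rr + e + c) = (1 + 0.496) / (0.1012 + 0.087 + 0.496) ≈ 2.186495.
ΔMB = ΔM / m = (+14.34) / 2.186495 ≈ 6.5584 billion.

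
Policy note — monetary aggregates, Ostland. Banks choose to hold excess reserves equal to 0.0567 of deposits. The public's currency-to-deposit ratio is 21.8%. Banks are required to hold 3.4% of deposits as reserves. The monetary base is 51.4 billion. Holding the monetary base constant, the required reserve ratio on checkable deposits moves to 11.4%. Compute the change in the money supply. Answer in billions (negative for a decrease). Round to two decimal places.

-41.74 billion

Initially m₁ = (1 + 0.218) / (0.034 + 0.0567 + 0.218) ≈ 3.94558, so M₁ = 3.94558 × 51.4 ≈ 202.8028 billion.
After the change m₂ = (1 + 0.218) / (0.114 + 0.0567 + 0.218) ≈ 3.13352, so M₂ = 3.13352 × 51.4 ≈ 161.0629 billion.
ΔM = M₂ − M₁ = 161.0629 − 202.8028 = -41.7399 billion.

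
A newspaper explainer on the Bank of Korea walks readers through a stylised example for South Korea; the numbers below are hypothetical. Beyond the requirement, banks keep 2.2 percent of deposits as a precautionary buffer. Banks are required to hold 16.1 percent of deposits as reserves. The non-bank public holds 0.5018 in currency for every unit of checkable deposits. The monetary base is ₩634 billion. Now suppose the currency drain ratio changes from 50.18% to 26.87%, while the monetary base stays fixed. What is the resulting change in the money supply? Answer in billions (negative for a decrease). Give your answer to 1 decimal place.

Initially m₁ = (1 + 0.5018) / (0.161 + 0.022 + 0.5018) ≈ 2.19305, so M₁ = 2.19305 × 634 = 1390.3937 billion.
After the change m₂ = (1 + 0.2687) / (0.161 + 0.022 + 0.2687) ≈ 2.80872, so M₂ = 2.80872 × 634 ≈ 1780.7285 billion.
ΔM = M₂ − M₁ = 1780.7285 − 1390.3937 = 390.3348 billion.

₩390.3 billion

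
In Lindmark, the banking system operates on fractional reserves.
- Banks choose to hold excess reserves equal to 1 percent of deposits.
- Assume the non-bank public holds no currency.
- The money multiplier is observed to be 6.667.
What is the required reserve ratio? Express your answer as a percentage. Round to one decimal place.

Using m = 6.667. Since m = (1 + c)/(c + rr + e), the denominator satisfies c + rr + e = (1 + c)/m = (1 + 0) / 6.667 ≈ 0.149993.
With c = 0 and e = 0.01, the required reserve ratio is 0.149993 − 0 − 0.01 = 0.139993.

14.0%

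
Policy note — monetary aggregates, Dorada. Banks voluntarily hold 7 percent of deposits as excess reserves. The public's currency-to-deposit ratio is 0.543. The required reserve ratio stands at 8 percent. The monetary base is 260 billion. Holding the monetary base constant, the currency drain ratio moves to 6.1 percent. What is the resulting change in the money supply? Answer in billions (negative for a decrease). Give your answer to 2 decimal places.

728.49 billion

Initially m₁ = (1 + 0.543) / (0.08 + 0.07 + 0.543) ≈ 2.226551, so M₁ = 2.226551 × 260 ≈ 578.9033 billion.
After the change m₂ = (1 + 0.061) / (0.08 + 0.07 + 0.061) ≈ 5.028436, so M₂ = 5.028436 × 260 ≈ 1307.3934 billion.
ΔM = M₂ − M₁ = 1307.3934 − 578.9033 = 728.4901 billion.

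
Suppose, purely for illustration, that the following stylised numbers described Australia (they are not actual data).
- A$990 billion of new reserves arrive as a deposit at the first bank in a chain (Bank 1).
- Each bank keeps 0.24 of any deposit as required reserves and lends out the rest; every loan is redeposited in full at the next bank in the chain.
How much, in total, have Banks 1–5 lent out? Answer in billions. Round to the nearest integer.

A$2340 billion

Bank i lends (1 − rr)^i of the original deposit: Bank 1 lends 990·0.7600 = 752.4000, Bank 2 lends 990·0.7600² = 571.8240, and so on.
Summing a geometric series: total = 990·[0.7600·(1 − 0.7600^5) / (1 − 0.7600)] ≈ 2340.1128 billion.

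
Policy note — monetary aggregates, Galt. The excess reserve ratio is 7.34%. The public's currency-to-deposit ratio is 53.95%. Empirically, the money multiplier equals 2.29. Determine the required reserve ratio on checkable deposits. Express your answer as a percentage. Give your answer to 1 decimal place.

5.9%

Using m = 2.29. Since m = (1 + c)/(c + rr + e), the denominator satisfies c + rr + e = (1 + c)/m = (1 + 0.5395) / 2.29 ≈ 0.672271.
With c = 0.5395 and e = 0.0734, the required reserve ratio on checkable deposits is 0.672271 − 0.5395 − 0.0734 = 0.059371.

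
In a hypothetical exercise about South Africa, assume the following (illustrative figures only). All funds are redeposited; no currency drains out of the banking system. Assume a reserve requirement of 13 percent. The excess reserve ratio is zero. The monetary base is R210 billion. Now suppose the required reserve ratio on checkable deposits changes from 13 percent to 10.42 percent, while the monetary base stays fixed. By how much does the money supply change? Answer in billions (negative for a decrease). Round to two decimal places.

R399.97 billion

Initially m₁ = 1 / (0.13) ≈ 7.692308, so M₁ = 7.692308 × 210 ≈ 1615.3847 billion.
After the change m₂ = 1 / (0.1042) ≈ 9.596929, so M₂ = 9.596929 × 210 ≈ 2015.3551 billion.
ΔM = M₂ − M₁ = 2015.3551 − 1615.3847 = 399.9704 billion.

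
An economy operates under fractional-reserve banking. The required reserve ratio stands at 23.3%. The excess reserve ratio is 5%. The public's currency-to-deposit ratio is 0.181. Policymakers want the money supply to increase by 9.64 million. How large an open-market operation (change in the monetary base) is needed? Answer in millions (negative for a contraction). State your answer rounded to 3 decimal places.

The money multiplier is m = (1 + c) / (rr + e + c) = (1 + 0.181) / (0.233 + 0.05 + 0.181) ≈ 2.54526.
ΔMB = ΔM / m = (+9.64) / 2.54526 ≈ 3.7874 million.

3.787 million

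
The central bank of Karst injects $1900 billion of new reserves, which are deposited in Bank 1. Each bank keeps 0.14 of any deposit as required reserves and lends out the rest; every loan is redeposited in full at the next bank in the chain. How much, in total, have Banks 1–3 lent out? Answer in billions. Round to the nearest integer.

$4248 billion

Bank i lends (1 − rr)^i of the original deposit: Bank 1 lends 1900·0.8600 = 1634.0000, Bank 2 lends 1900·0.8600² = 1405.2400, and so on.
Summing a geometric series: total = 1900·[0.8600·(1 − 0.8600^3) / (1 − 0.8600)] = 4247.7464 billion.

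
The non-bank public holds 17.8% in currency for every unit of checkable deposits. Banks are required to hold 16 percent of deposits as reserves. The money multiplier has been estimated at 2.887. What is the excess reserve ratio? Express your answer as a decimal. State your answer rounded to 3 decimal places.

Using m = 2.887. Since m = (1 + c)/(c + rr + e), the denominator satisfies c + rr + e = (1 + c)/m = (1 + 0.178) / 2.887 ≈ 0.408036.
With c = 0.178 and rr = 0.16, the excess reserve ratio is 0.408036 − 0.178 − 0.16 = 0.070036.

0.070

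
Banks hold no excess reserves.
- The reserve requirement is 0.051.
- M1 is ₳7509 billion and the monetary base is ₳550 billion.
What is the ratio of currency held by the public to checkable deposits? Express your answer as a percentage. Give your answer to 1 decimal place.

2.4%

Using m = M/MB = 7509/550 ≈ 13.652727. From m = (1 + c)/(c + rr + e), rearranging gives 1 + c = m·(c + rr + e), so c·(1 − m) = m·(rr + e) − 1.
Hence c = [m·(rr + e) − 1]/(1 − m) = [13.652727 × (0.051 + 0) − 1] / (1 − 13.652727) ≈ 0.024004.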